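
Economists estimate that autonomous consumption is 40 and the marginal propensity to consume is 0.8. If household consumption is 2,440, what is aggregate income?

Y = 3000

40 + 0.8Y = 2440
0.8Y = 2400, so Y = 2400/0.8 = 3000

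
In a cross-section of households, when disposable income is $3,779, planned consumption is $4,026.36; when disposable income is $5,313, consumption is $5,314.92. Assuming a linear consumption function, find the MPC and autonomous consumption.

MPC = ΔC/ΔY = (5314.92 − 4026.36)/(5313 − 3779) = 1288.56/1534 = 0.84
a = C − MPC·Y = 4026.36 − 0.84(3779) = 4026.36 − 3174.36 = 852

MPC = 0.84; a = 852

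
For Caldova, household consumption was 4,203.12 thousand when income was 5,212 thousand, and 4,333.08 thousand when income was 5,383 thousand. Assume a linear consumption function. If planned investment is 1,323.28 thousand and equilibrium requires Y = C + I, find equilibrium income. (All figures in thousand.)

MPC = (4333.08 − 4203.12)/(5383 − 5212) = 129.96/171 = 0.76
a = 4203.12 − 0.76(5212) = 242
Equilibrium: Y = 242 + 0.76Y + 1323.28
0.24Y = 1565.28, so Y = 1565.28/0.24 = 6522

Y = 6522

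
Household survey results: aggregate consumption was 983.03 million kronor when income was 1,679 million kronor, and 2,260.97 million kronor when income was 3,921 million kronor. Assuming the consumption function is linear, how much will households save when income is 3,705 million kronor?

S = 1567.15

MPC = (2260.97 − 983.03)/(3921 − 1679) = 1277.94/2242 = 0.57
a = 983.03 − 0.57(1679) = 983.03 − 957.03 = 26
C = 26 + 0.57(3705) = 2137.85
S = 3705 − 2137.85 = 1567.15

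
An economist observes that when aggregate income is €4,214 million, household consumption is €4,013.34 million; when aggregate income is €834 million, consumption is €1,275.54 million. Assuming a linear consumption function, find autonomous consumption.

a = 600

MPC = ΔC/ΔY = (4013.34 − 1275.54)/(4214 − 834) = 2737.8/3380 = 0.81
a = C − MPC·Y = 1275.54 − 0.81(834) = 1275.54 − 675.54 = 600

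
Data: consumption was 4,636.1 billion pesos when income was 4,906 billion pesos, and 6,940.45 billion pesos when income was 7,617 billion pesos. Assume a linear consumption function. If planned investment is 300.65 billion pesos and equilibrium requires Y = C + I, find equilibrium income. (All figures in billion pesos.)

Y = 5111

MPC = (6940.45 − 4636.1)/(7617 − 4906) = 2304.35/2711 = 0.85
a = 4636.1 − 0.85(4906) = 466
Equilibrium: Y = 466 + 0.85Y + 300.65
0.15Y = 766.65, so Y = 766.65/0.15 = 5111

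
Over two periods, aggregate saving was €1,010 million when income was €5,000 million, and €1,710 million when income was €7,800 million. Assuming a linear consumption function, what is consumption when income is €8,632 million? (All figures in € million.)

MPS = ΔS/ΔY = (1710 − 1010)/(7800 − 5000) = 700/2800 = 0.25
MPC = 1 − MPS = 0.75
Autonomous saving = 1010 − 0.25(5000) = -240, so a = 240
C = 240 + 0.75(8632) = 240 + 6474 = 6714

C = 6714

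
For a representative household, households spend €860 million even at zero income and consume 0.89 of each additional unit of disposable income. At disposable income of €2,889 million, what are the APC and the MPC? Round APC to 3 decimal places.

APC = 1.188; MPC = 0.89

MPC = 0.89 (the slope of the consumption function)
C = 860 + 0.89(2889) = 3431.21, so APC = 3431.21/2889 = 1.188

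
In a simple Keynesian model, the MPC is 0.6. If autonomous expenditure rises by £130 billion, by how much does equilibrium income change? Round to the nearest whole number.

The multiplier is 1/(1 − MPC) = 1/0.4.
ΔY = 130/0.4 = 325.00 ≈ 325

ΔY ≈ 325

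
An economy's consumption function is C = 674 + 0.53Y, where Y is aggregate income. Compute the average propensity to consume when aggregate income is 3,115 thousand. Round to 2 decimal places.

APC = 0.75

C = 674 + 0.53(3115) = 2324.95
APC = C/Y = 2324.95/3115 = 0.75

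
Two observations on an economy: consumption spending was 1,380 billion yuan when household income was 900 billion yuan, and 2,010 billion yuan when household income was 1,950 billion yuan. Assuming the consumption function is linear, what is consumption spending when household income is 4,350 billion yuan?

C = 3450

MPC = (2010 − 1380)/(1950 − 900) = 630/1050 = 0.6
a = 1380 − 0.6(900) = 1380 − 540 = 840
C = 840 + 0.6(4350) = 840 + 2610 = 3450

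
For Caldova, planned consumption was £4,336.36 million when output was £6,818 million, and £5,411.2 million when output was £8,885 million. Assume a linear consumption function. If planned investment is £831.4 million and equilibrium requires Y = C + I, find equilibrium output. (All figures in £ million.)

Y = 3380

MPC = (5411.2 − 4336.36)/(8885 − 6818) = 1074.84/2067 = 0.52
a = 4336.36 − 0.52(6818) = 791
Equilibrium: Y = 791 + 0.52Y + 831.4
0.48Y = 1622.4, so Y = 1622.4/0.48 = 3380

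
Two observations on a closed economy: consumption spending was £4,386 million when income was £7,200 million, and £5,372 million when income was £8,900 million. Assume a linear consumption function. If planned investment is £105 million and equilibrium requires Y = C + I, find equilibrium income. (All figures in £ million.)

Y = 750

MPC = (5372 − 4386)/(8900 − 7200) = 986/1700 = 0.58
a = 4386 − 0.58(7200) = 210
Equilibrium: Y = 210 + 0.58Y + 105
0.42Y = 315, so Y = 315/0.42 = 750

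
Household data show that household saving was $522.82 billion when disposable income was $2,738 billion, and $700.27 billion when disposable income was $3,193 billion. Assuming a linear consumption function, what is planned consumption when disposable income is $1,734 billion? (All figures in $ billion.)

C = 1602.74

MPS = ΔS/ΔY = (700.27 − 522.82)/(3193 − 2738) = 177.45/455 = 0.39
MPC = 1 − MPS = 0.61
Autonomous saving = 522.82 − 0.39(2738) = -545, so a = 545
C = 545 + 0.61(1734) = 545 + 1057.74 = 1602.74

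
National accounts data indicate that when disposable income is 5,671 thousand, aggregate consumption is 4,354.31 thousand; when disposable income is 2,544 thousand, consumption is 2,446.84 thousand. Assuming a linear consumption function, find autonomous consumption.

MPC = ΔC/ΔY = (4354.31 − 2446.84)/(5671 − 2544) = 1907.47/3127 = 0.61
a = C − MPC·Y = 2446.84 − 0.61(2544) = 2446.84 − 1551.84 = 895

a = 895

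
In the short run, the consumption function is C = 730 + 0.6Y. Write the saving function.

S = -730 + 0.4Y

S = Y − C = Y − (730 + 0.6Y) = -730 + (1 − 0.6)Y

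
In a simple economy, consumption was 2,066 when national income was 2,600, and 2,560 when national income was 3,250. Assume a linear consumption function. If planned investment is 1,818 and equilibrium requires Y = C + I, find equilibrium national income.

Y = 7950

MPC = (2560 − 2066)/(3250 − 2600) = 494/650 = 0.76
a = 2066 − 0.76(2600) = 90
Equilibrium: Y = 90 + 0.76Y + 1818
0.24Y = 1908, so Y = 1908/0.24 = 7950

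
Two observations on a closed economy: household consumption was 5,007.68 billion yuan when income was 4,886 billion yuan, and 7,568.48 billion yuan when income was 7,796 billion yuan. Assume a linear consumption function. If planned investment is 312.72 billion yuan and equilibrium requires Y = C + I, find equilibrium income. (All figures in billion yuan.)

Y = 8506

MPC = (7568.48 − 5007.68)/(7796 − 4886) = 2560.8/2910 = 0.88
a = 5007.68 − 0.88(4886) = 708
Equilibrium: Y = 708 + 0.88Y + 312.72
0.12Y = 1020.72, so Y = 1020.72/0.12 = 8506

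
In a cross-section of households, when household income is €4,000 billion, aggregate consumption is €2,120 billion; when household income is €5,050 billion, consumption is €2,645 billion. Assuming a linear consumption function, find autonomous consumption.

a = 120

MPC = ΔC/ΔY = (2645 − 2120)/(5050 − 4000) = 525/1050 = 0.5
a = C − MPC·Y = 2120 − 0.5(4000) = 2120 − 2000 = 120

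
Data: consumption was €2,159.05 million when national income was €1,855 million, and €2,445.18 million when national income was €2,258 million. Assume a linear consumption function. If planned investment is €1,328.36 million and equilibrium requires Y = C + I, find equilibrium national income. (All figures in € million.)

MPC = (2445.18 − 2159.05)/(2258 − 1855) = 286.13/403 = 0.71
a = 2159.05 − 0.71(1855) = 842
Equilibrium: Y = 842 + 0.71Y + 1328.36
0.29Y = 2170.36, so Y = 2170.36/0.29 = 7484

Y = 7484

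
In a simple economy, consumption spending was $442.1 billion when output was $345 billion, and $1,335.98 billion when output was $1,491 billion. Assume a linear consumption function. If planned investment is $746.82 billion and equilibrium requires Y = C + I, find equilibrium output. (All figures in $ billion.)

MPC = (1335.98 − 442.1)/(1491 − 345) = 893.88/1146 = 0.78
a = 442.1 − 0.78(345) = 173
Equilibrium: Y = 173 + 0.78Y + 746.82
0.22Y = 919.82, so Y = 919.82/0.22 = 4181

Y = 4181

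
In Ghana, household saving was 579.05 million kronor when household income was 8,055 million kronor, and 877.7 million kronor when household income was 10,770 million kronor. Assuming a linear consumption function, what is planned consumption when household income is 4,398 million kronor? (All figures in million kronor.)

MPS = ΔS/ΔY = (877.7 − 579.05)/(10770 − 8055) = 298.65/2715 = 0.11
MPC = 1 − MPS = 0.89
Autonomous saving = 579.05 − 0.11(8055) = -307, so a = 307
C = 307 + 0.89(4398) = 307 + 3914.22 = 4221.22

C = 4221.22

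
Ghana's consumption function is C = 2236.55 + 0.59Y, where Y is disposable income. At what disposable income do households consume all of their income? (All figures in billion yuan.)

Y = 5455

At break-even, C = Y: 2236.55 + 0.59Y = Y
0.41Y = 2236.55, so Y = 2236.55/0.41 = 5455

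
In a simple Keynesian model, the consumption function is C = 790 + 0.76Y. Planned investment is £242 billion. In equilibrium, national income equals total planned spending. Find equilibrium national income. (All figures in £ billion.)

Y = C + I = 790 + 0.76Y + 242
Y − 0.76Y = 1032
0.24Y = 1032, so Y = 1032/0.24 = 4300

Y = 4300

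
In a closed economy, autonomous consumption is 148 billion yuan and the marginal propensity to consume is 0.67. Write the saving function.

S = -148 + 0.33Y

S = Y − C = Y − (148 + 0.67Y) = -148 + (1 − 0.67)Y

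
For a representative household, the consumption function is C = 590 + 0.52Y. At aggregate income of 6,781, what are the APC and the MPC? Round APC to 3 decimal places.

MPC = 0.52 (the slope of the consumption function)
C = 590 + 0.52(6781) = 4116.12, so APC = 4116.12/6781 = 0.607

APC = 0.607; MPC = 0.52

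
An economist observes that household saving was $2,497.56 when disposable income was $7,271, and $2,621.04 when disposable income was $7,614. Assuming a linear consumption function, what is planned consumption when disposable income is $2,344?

MPS = ΔS/ΔY = (2621.04 − 2497.56)/(7614 − 7271) = 123.48/343 = 0.36
MPC = 1 − MPS = 0.64
Autonomous saving = 2497.56 − 0.36(7271) = -120, so a = 120
C = 120 + 0.64(2344) = 120 + 1500.16 = 1620.16

C = 1620.16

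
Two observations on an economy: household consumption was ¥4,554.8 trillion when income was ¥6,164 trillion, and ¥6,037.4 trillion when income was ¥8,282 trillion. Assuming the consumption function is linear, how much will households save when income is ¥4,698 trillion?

S = 1169.4

MPC = (6037.4 − 4554.8)/(8282 − 6164) = 1482.6/2118 = 0.7
a = 4554.8 − 0.7(6164) = 4554.8 − 4314.8 = 240
C = 240 + 0.7(4698) = 3528.6
S = 4698 − 3528.6 = 1169.4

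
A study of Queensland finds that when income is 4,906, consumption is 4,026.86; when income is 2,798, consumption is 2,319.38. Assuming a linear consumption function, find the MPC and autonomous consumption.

MPC = 0.81; a = 53

MPC = ΔC/ΔY = (4026.86 − 2319.38)/(4906 − 2798) = 1707.48/2108 = 0.81
a = C − MPC·Y = 2319.38 − 0.81(2798) = 2319.38 − 2266.38 = 53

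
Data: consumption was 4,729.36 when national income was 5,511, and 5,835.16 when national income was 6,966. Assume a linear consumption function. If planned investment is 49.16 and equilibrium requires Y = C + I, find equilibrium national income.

Y = 2459

MPC = (5835.16 − 4729.36)/(6966 − 5511) = 1105.8/1455 = 0.76
a = 4729.36 − 0.76(5511) = 541
Equilibrium: Y = 541 + 0.76Y + 49.16
0.24Y = 590.16, so Y = 590.16/0.24 = 2459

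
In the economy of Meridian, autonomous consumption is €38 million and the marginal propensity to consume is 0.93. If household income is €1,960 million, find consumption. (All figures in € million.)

C = 38 + 0.93(1960) = 38 + 1822.8 = 1860.8

C = 1860.8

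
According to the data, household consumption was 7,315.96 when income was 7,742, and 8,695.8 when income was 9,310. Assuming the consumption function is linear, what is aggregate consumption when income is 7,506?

MPC = (8695.8 − 7315.96)/(9310 − 7742) = 1379.84/1568 = 0.88
a = 7315.96 − 0.88(7742) = 7315.96 − 6812.96 = 503
C = 503 + 0.88(7506) = 503 + 6605.28 = 7108.28

C = 7108.28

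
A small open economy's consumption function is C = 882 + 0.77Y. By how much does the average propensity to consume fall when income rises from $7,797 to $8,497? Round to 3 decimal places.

ΔAPC = 0.009

At Y = 7797: C = 882 + 0.77(7797) = 6885.69, APC = 6885.69/7797 = 0.8831
At Y = 8497: C = 7424.69, APC = 7424.69/8497 = 0.8738
Fall in APC = 0.8831 − 0.8738 = 0.0093 ≈ 0.009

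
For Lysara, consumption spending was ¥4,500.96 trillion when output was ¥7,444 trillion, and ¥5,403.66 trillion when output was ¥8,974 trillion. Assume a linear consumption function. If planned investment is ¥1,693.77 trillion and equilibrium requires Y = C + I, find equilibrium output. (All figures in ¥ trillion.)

MPC = (5403.66 − 4500.96)/(8974 − 7444) = 902.7/1530 = 0.59
a = 4500.96 − 0.59(7444) = 109
Equilibrium: Y = 109 + 0.59Y + 1693.77
0.41Y = 1802.77, so Y = 1802.77/0.41 = 4397

Y = 4397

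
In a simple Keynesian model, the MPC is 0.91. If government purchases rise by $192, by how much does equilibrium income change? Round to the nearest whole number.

The multiplier is 1/(1 − MPC) = 1/0.09.
ΔY = 192/0.09 = 2133.33 ≈ 2133

ΔY ≈ 2133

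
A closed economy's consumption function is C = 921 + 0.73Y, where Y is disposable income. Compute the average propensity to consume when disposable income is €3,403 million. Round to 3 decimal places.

APC = 1.001

C = 921 + 0.73(3403) = 3405.19
APC = C/Y = 3405.19/3403 = 1.001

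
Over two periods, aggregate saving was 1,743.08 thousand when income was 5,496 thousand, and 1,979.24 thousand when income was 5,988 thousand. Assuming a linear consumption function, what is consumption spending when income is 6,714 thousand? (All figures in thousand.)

MPS = ΔS/ΔY = (1979.24 − 1743.08)/(5988 − 5496) = 236.16/492 = 0.48
MPC = 1 − MPS = 0.52
Autonomous saving = 1743.08 − 0.48(5496) = -895, so a = 895
C = 895 + 0.52(6714) = 895 + 3491.28 = 4386.28

C = 4386.28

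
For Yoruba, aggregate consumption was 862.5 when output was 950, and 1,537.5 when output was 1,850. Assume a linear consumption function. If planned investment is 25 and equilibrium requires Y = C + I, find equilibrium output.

MPC = (1537.5 − 862.5)/(1850 − 950) = 675/900 = 0.75
a = 862.5 − 0.75(950) = 150
Equilibrium: Y = 150 + 0.75Y + 25
0.25Y = 175, so Y = 175/0.25 = 700

Y = 700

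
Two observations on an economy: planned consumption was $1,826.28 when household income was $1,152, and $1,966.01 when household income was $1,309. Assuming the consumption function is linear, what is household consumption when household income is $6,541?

C = 6622.49

MPC = (1966.01 − 1826.28)/(1309 − 1152) = 139.73/157 = 0.89
a = 1826.28 − 0.89(1152) = 1826.28 − 1025.28 = 801
C = 801 + 0.89(6541) = 801 + 5821.49 = 6622.49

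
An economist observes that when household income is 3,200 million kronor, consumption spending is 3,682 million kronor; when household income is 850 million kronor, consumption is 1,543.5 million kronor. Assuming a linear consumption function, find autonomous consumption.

a = 770

MPC = ΔC/ΔY = (3682 − 1543.5)/(3200 − 850) = 2138.5/2350 = 0.91
a = C − MPC·Y = 1543.5 − 0.91(850) = 1543.5 − 773.5 = 770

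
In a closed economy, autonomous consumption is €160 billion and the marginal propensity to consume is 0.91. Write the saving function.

S = -160 + 0.09Y

S = Y − C = Y − (160 + 0.91Y) = -160 + (1 − 0.91)Y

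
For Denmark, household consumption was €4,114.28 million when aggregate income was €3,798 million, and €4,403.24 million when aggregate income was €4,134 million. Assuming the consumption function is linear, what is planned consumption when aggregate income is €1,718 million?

MPC = (4403.24 − 4114.28)/(4134 − 3798) = 288.96/336 = 0.86
a = 4114.28 − 0.86(3798) = 4114.28 − 3266.28 = 848
C = 848 + 0.86(1718) = 848 + 1477.48 = 2325.48

C = 2325.48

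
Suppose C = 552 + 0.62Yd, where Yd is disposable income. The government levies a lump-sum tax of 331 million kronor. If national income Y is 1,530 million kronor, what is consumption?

C = 1295.38

Yd = Y − T = 1530 − 331 = 1199
C = 552 + 0.62(1199) = 552 + 743.38 = 1295.38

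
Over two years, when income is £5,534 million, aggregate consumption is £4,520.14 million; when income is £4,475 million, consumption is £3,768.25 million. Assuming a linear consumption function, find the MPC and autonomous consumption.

MPC = ΔC/ΔY = (4520.14 − 3768.25)/(5534 − 4475) = 751.89/1059 = 0.71
a = C − MPC·Y = 3768.25 − 0.71(4475) = 3768.25 − 3177.25 = 591

MPC = 0.71; a = 591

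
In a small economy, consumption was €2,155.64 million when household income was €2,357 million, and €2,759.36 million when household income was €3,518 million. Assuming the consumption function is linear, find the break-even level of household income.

MPC = (2759.36 − 2155.64)/(3518 − 2357) = 603.72/1161 = 0.52
a = 2155.64 − 0.52(2357) = 2155.64 − 1225.64 = 930
Break-even: Y = a/(1−MPC) = 930/0.48 = 1937.5

Y = 1937.5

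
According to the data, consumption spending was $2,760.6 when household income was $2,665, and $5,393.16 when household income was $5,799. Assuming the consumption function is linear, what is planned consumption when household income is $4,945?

C = 4675.8

MPC = (5393.16 − 2760.6)/(5799 − 2665) = 2632.56/3134 = 0.84
a = 2760.6 − 0.84(2665) = 2760.6 − 2238.6 = 522
C = 522 + 0.84(4945) = 522 + 4153.8 = 4675.8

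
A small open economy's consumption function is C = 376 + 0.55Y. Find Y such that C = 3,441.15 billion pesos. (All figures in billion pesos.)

376 + 0.55Y = 3441.15
0.55Y = 3065.15, so Y = 3065.15/0.55 = 5573

Y = 5573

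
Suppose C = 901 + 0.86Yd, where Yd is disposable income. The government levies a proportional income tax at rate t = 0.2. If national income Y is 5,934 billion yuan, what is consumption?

Yd = (1 − 0.2)(5934) = 0.8(5934) = 4747.2
C = 901 + 0.86(4747.2) = 901 + 4082.592 = 4983.592

C = 4983.592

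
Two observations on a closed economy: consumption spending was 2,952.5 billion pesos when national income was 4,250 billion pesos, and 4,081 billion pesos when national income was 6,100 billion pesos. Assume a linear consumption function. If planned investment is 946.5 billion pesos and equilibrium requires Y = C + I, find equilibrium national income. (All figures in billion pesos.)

MPC = (4081 − 2952.5)/(6100 − 4250) = 1128.5/1850 = 0.61
a = 2952.5 − 0.61(4250) = 360
Equilibrium: Y = 360 + 0.61Y + 946.5
0.39Y = 1306.5, so Y = 1306.5/0.39 = 3350

Y = 3350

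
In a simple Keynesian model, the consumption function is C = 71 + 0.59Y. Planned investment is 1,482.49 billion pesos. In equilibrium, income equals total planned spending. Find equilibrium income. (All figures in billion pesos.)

Y = 3789

Y = C + I = 71 + 0.59Y + 1482.49
Y − 0.59Y = 1553.49
0.41Y = 1553.49, so Y = 1553.49/0.41 = 3789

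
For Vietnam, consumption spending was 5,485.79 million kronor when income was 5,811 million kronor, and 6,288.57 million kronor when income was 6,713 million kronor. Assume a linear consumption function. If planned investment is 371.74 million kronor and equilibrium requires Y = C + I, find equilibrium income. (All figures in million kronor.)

Y = 6234

MPC = (6288.57 − 5485.79)/(6713 − 5811) = 802.78/902 = 0.89
a = 5485.79 − 0.89(5811) = 314
Equilibrium: Y = 314 + 0.89Y + 371.74
0.11Y = 685.74, so Y = 685.74/0.11 = 6234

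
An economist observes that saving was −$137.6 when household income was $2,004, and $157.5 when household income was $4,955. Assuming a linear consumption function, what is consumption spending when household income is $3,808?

C = 3765.2

MPS = ΔS/ΔY = (157.5 − (-137.6))/(4955 − 2004) = 295.1/2951 = 0.1
MPC = 1 − MPS = 0.9
Autonomous saving = -137.6 − 0.1(2004) = -338, so a = 338
C = 338 + 0.9(3808) = 338 + 3427.2 = 3765.2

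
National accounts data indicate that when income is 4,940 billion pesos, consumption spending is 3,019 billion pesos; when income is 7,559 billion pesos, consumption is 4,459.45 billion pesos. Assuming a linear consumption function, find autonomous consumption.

a = 302

MPC = ΔC/ΔY = (4459.45 − 3019)/(7559 − 4940) = 1440.45/2619 = 0.55
a = C − MPC·Y = 3019 − 0.55(4940) = 3019 − 2717 = 302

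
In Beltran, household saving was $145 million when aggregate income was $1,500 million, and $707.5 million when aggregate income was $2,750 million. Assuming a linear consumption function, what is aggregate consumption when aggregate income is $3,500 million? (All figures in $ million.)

C = 2455

MPS = ΔS/ΔY = (707.5 − 145)/(2750 − 1500) = 562.5/1250 = 0.45
MPC = 1 − MPS = 0.55
Autonomous saving = 145 − 0.45(1500) = -530, so a = 530
C = 530 + 0.55(3500) = 530 + 1925 = 2455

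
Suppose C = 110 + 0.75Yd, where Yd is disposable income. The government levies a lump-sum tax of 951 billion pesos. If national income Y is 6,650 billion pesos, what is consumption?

Yd = Y − T = 6650 − 951 = 5699
C = 110 + 0.75(5699) = 110 + 4274.25 = 4384.25

C = 4384.25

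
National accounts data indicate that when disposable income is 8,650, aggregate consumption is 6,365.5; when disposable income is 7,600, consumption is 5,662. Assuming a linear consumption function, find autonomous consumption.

a = 570

MPC = ΔC/ΔY = (6365.5 − 5662)/(8650 − 7600) = 703.5/1050 = 0.67
a = C − MPC·Y = 5662 − 0.67(7600) = 5662 − 5092 = 570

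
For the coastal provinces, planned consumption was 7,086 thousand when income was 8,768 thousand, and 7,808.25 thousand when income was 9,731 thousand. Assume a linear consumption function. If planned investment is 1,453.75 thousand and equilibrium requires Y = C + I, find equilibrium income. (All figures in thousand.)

MPC = (7808.25 − 7086)/(9731 − 8768) = 722.25/963 = 0.75
a = 7086 − 0.75(8768) = 510
Equilibrium: Y = 510 + 0.75Y + 1453.75
0.25Y = 1963.75, so Y = 1963.75/0.25 = 7855

Y = 7855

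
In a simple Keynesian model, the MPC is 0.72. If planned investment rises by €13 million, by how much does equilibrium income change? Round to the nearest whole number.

The multiplier is 1/(1 − MPC) = 1/0.28.
ΔY = 13/0.28 = 46.43 ≈ 46

ΔY ≈ 46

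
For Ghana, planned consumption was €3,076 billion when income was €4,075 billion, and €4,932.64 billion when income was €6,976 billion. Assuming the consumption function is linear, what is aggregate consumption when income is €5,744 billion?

C = 4144.16

MPC = (4932.64 − 3076)/(6976 − 4075) = 1856.64/2901 = 0.64
a = 3076 − 0.64(4075) = 3076 − 2608 = 468
C = 468 + 0.64(5744) = 468 + 3676.16 = 4144.16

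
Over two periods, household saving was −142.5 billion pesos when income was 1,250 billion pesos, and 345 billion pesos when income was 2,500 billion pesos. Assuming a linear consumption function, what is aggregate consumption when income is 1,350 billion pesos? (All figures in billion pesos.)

C = 1453.5

MPS = ΔS/ΔY = (345 − (-142.5))/(2500 − 1250) = 487.5/1250 = 0.39
MPC = 1 − MPS = 0.61
Autonomous saving = -142.5 − 0.39(1250) = -630, so a = 630
C = 630 + 0.61(1350) = 630 + 823.5 = 1453.5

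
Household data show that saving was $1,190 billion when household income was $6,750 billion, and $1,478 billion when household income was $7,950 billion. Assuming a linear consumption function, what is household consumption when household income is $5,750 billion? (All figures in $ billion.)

MPS = ΔS/ΔY = (1478 − 1190)/(7950 − 6750) = 288/1200 = 0.24
MPC = 1 − MPS = 0.76
Autonomous saving = 1190 − 0.24(6750) = -430, so a = 430
C = 430 + 0.76(5750) = 430 + 4370 = 4800

C = 4800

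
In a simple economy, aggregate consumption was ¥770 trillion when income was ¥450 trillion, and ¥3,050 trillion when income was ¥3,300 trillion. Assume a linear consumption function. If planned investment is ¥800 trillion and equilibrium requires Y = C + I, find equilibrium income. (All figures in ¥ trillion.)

MPC = (3050 − 770)/(3300 − 450) = 2280/2850 = 0.8
a = 770 − 0.8(450) = 410
Equilibrium: Y = 410 + 0.8Y + 800
0.2Y = 1210, so Y = 1210/0.2 = 6050

Y = 6050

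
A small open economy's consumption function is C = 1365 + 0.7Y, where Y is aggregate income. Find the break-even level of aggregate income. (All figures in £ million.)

At break-even, C = Y: 1365 + 0.7Y = Y
0.3Y = 1365, so Y = 1365/0.3 = 4550

Y = 4550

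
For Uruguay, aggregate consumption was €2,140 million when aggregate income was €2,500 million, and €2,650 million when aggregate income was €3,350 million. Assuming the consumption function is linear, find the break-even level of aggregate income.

MPC = (2650 − 2140)/(3350 − 2500) = 510/850 = 0.6
a = 2140 − 0.6(2500) = 2140 − 1500 = 640
Break-even: Y = a/(1−MPC) = 640/0.4 = 1600

Y = 1600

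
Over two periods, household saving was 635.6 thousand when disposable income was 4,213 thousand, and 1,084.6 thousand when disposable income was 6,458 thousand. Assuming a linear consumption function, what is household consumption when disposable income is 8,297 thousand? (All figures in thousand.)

C = 6844.6

MPS = ΔS/ΔY = (1084.6 − 635.6)/(6458 − 4213) = 449/2245 = 0.2
MPC = 1 − MPS = 0.8
Autonomous saving = 635.6 − 0.2(4213) = -207, so a = 207
C = 207 + 0.8(8297) = 207 + 6637.6 = 6844.6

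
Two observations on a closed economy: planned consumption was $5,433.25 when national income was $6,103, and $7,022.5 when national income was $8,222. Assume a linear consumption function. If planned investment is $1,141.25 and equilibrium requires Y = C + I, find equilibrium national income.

MPC = (7022.5 − 5433.25)/(8222 − 6103) = 1589.25/2119 = 0.75
a = 5433.25 − 0.75(6103) = 856
Equilibrium: Y = 856 + 0.75Y + 1141.25
0.25Y = 1997.25, so Y = 1997.25/0.25 = 7989

Y = 7989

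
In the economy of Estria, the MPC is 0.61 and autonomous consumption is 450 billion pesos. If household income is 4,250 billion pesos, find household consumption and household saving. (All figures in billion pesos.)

C = 3042.5; S = 1207.5

C = 450 + 0.61(4250) = 450 + 2592.5 = 3042.5
S = Y − C = 4250 − 3042.5 = 1207.5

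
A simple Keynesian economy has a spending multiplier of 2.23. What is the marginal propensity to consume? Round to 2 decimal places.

k = 1/(1 − MPC), so 1 − MPC = 1/k = 1/2.23 = 0.4484
MPC = 1 − 0.4484 = 0.55

MPC = 0.55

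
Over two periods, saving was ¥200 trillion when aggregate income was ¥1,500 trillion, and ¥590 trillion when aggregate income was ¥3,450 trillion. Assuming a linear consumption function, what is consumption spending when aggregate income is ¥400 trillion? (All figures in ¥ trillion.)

C = 420

MPS = ΔS/ΔY = (590 − 200)/(3450 − 1500) = 390/1950 = 0.2
MPC = 1 − MPS = 0.8
Autonomous saving = 200 − 0.2(1500) = -100, so a = 100
C = 100 + 0.8(400) = 100 + 320 = 420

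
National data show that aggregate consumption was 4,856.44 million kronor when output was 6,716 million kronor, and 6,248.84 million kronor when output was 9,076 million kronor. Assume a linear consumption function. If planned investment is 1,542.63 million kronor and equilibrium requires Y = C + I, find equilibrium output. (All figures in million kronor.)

Y = 5943

MPC = (6248.84 − 4856.44)/(9076 − 6716) = 1392.4/2360 = 0.59
a = 4856.44 − 0.59(6716) = 894
Equilibrium: Y = 894 + 0.59Y + 1542.63
0.41Y = 2436.63, so Y = 2436.63/0.41 = 5943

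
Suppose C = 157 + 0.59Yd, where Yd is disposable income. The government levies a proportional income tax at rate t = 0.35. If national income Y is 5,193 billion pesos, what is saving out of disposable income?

Yd = (1 − 0.35)(5193) = 0.65(5193) = 3375.45
C = 157 + 0.59(3375.45) = 157 + 1991.5155 = 2148.5155
S = Yd − C = 3375.45 − 2148.5155 = 1226.9345

S = 1226.9345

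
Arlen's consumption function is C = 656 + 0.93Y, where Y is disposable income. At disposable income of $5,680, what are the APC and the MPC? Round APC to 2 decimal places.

APC = 1.05; MPC = 0.93

MPC = 0.93 (the slope of the consumption function)
C = 656 + 0.93(5680) = 5938.4, so APC = 5938.4/5680 = 1.05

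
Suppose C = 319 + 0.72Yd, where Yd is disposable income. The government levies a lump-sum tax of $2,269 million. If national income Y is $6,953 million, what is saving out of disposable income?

S = 992.52

Yd = Y − T = 6953 − 2269 = 4684
C = 319 + 0.72(4684) = 319 + 3372.48 = 3691.48
S = Yd − C = 4684 − 3691.48 = 992.52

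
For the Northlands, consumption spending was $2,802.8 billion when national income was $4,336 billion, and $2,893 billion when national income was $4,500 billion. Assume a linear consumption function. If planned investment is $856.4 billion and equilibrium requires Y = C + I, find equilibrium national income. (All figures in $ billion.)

MPC = (2893 − 2802.8)/(4500 − 4336) = 90.2/164 = 0.55
a = 2802.8 − 0.55(4336) = 418
Equilibrium: Y = 418 + 0.55Y + 856.4
0.45Y = 1274.4, so Y = 1274.4/0.45 = 2832

Y = 2832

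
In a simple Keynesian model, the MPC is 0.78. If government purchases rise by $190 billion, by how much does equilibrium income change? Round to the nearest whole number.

ΔY ≈ 864

The multiplier is 1/(1 − MPC) = 1/0.22.
ΔY = 190/0.22 = 863.64 ≈ 864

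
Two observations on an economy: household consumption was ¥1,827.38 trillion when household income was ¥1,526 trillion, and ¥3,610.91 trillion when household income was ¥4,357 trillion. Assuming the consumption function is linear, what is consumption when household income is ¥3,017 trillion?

MPC = (3610.91 − 1827.38)/(4357 − 1526) = 1783.53/2831 = 0.63
a = 1827.38 − 0.63(1526) = 1827.38 − 961.38 = 866
C = 866 + 0.63(3017) = 866 + 1900.71 = 2766.71

C = 2766.71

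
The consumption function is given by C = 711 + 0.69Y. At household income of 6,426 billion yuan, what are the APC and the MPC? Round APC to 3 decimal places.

MPC = 0.69 (the slope of the consumption function)
C = 711 + 0.69(6426) = 5144.94, so APC = 5144.94/6426 = 0.801

APC = 0.801; MPC = 0.69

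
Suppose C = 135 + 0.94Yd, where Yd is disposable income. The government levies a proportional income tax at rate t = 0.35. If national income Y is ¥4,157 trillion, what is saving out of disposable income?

Yd = (1 − 0.35)(4157) = 0.65(4157) = 2702.05
C = 135 + 0.94(2702.05) = 135 + 2539.927 = 2674.927
S = Yd − C = 2702.05 − 2674.927 = 27.123

S = 27.123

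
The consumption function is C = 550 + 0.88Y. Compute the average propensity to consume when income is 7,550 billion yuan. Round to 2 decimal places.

C = 550 + 0.88(7550) = 7194
APC = C/Y = 7194/7550 = 0.95

APC = 0.95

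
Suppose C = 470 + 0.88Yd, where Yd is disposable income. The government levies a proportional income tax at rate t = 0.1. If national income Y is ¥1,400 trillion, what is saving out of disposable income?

S = -318.8

Yd = (1 − 0.1)(1400) = 0.9(1400) = 1260
C = 470 + 0.88(1260) = 470 + 1108.8 = 1578.8
S = Yd − C = 1260 − 1578.8 = -318.8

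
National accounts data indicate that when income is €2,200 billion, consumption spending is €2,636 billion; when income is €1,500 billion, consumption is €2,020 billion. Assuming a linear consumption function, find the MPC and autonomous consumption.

MPC = 0.88; a = 700

MPC = ΔC/ΔY = (2636 − 2020)/(2200 − 1500) = 616/700 = 0.88
a = C − MPC·Y = 2020 − 0.88(1500) = 2020 − 1320 = 700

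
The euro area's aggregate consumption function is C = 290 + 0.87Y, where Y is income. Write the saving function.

S = Y − C = Y − (290 + 0.87Y) = -290 + (1 − 0.87)Y

S = -290 + 0.13Y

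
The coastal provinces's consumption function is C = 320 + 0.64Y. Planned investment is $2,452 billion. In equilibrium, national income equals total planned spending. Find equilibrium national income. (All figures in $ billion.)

Y = 7700

Y = C + I = 320 + 0.64Y + 2452
Y − 0.64Y = 2772
0.36Y = 2772, so Y = 2772/0.36 = 7700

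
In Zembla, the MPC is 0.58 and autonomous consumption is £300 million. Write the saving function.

S = -300 + 0.42Y

S = Y − C = Y − (300 + 0.58Y) = -300 + (1 − 0.58)Y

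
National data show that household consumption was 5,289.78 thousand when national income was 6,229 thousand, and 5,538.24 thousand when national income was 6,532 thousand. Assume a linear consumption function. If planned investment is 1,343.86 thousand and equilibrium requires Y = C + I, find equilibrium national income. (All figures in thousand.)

Y = 8477

MPC = (5538.24 − 5289.78)/(6532 − 6229) = 248.46/303 = 0.82
a = 5289.78 − 0.82(6229) = 182
Equilibrium: Y = 182 + 0.82Y + 1343.86
0.18Y = 1525.86, so Y = 1525.86/0.18 = 8477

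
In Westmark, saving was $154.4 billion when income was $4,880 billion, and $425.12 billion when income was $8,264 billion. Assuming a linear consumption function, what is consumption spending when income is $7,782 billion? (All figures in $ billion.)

C = 7395.44

MPS = ΔS/ΔY = (425.12 − 154.4)/(8264 − 4880) = 270.72/3384 = 0.08
MPC = 1 − MPS = 0.92
Autonomous saving = 154.4 − 0.08(4880) = -236, so a = 236
C = 236 + 0.92(7782) = 236 + 7159.44 = 7395.44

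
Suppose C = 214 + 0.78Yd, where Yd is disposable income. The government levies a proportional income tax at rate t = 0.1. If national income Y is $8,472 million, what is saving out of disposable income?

S = 1463.456

Yd = (1 − 0.1)(8472) = 0.9(8472) = 7624.8
C = 214 + 0.78(7624.8) = 214 + 5947.344 = 6161.344
S = Yd − C = 7624.8 − 6161.344 = 1463.456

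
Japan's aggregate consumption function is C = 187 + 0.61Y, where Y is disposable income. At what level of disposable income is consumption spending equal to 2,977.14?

Y = 4574

187 + 0.61Y = 2977.14
0.61Y = 2790.14, so Y = 2790.14/0.61 = 4574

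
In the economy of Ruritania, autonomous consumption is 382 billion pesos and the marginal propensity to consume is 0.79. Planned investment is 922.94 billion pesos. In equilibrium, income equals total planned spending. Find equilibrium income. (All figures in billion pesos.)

Y = C + I = 382 + 0.79Y + 922.94
Y − 0.79Y = 1304.94
0.21Y = 1304.94, so Y = 1304.94/0.21 = 6214

Y = 6214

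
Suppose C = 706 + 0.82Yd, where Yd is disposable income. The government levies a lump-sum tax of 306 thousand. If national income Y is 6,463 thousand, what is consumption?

Yd = Y − T = 6463 − 306 = 6157
C = 706 + 0.82(6157) = 706 + 5048.74 = 5754.74

C = 5754.74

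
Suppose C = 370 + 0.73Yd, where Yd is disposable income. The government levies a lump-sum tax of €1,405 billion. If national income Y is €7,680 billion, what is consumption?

Yd = Y − T = 7680 − 1405 = 6275
C = 370 + 0.73(6275) = 370 + 4580.75 = 4950.75

C = 4950.75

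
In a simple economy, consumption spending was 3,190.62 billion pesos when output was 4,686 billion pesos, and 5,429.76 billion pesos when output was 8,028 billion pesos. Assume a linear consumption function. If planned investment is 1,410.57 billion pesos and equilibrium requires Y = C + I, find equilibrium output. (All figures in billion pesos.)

MPC = (5429.76 − 3190.62)/(8028 − 4686) = 2239.14/3342 = 0.67
a = 3190.62 − 0.67(4686) = 51
Equilibrium: Y = 51 + 0.67Y + 1410.57
0.33Y = 1461.57, so Y = 1461.57/0.33 = 4429

Y = 4429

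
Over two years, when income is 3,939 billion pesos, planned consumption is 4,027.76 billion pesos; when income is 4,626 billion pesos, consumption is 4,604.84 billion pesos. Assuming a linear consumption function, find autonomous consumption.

MPC = ΔC/ΔY = (4604.84 − 4027.76)/(4626 − 3939) = 577.08/687 = 0.84
a = C − MPC·Y = 4027.76 − 0.84(3939) = 4027.76 − 3308.76 = 719

a = 719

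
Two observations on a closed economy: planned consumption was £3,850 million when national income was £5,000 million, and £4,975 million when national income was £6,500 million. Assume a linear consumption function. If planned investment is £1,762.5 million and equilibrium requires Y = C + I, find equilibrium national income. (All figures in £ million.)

Y = 7450

MPC = (4975 − 3850)/(6500 − 5000) = 1125/1500 = 0.75
a = 3850 − 0.75(5000) = 100
Equilibrium: Y = 100 + 0.75Y + 1762.5
0.25Y = 1862.5, so Y = 1862.5/0.25 = 7450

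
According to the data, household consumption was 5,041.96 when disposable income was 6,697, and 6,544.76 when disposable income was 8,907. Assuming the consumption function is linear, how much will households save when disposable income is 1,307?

MPC = (6544.76 − 5041.96)/(8907 − 6697) = 1502.8/2210 = 0.68
a = 5041.96 − 0.68(6697) = 5041.96 − 4553.96 = 488
C = 488 + 0.68(1307) = 1376.76
S = 1307 − 1376.76 = -69.76

S = -69.76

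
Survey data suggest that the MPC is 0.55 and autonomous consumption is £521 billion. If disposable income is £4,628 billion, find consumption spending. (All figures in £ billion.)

C = 521 + 0.55(4628) = 521 + 2545.4 = 3066.4

C = 3066.4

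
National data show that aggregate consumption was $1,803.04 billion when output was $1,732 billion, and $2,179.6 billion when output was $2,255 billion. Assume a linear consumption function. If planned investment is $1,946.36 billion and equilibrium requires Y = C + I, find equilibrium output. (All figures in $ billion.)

MPC = (2179.6 − 1803.04)/(2255 − 1732) = 376.56/523 = 0.72
a = 1803.04 − 0.72(1732) = 556
Equilibrium: Y = 556 + 0.72Y + 1946.36
0.28Y = 2502.36, so Y = 2502.36/0.28 = 8937

Y = 8937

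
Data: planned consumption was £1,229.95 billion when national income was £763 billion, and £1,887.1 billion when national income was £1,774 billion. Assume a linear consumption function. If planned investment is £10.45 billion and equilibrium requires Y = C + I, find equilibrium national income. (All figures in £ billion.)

Y = 2127

MPC = (1887.1 − 1229.95)/(1774 − 763) = 657.15/1011 = 0.65
a = 1229.95 − 0.65(763) = 734
Equilibrium: Y = 734 + 0.65Y + 10.45
0.35Y = 744.45, so Y = 744.45/0.35 = 2127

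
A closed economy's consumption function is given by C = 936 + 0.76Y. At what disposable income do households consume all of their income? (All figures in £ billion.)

Y = 3900

At break-even, C = Y: 936 + 0.76Y = Y
0.24Y = 936, so Y = 936/0.24 = 3900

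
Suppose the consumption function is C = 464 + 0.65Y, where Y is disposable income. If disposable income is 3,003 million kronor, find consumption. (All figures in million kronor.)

C = 2415.95

C = 464 + 0.65(3003) = 464 + 1951.95 = 2415.95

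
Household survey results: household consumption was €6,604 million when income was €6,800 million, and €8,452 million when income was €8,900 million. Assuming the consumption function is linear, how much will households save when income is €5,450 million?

S = 34

MPC = (8452 − 6604)/(8900 − 6800) = 1848/2100 = 0.88
a = 6604 − 0.88(6800) = 6604 − 5984 = 620
C = 620 + 0.88(5450) = 5416
S = 5450 − 5416 = 34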